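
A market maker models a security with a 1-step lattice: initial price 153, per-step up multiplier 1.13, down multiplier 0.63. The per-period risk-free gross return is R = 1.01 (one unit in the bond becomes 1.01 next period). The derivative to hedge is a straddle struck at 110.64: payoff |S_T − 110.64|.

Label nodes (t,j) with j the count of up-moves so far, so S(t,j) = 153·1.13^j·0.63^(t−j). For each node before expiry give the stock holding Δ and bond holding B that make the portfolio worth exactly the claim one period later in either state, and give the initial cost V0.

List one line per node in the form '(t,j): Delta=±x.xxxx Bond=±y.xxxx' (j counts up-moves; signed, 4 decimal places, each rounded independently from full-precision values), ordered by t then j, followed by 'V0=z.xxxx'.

(0,0): Delta=0.6275 Bond=-45.7723
V0=50.2277

Since d<R<u, set p* = (R−d)/(u−d) = 0.7600; price each node as the discounted p*-expectation of its children.
Terminal payoffs: V(1,0)=14.2500, V(1,1)=62.2500
(0,0): S=153.0000. Δ = (V_up−V_dn)/(S_up−S_dn) = (62.2500−14.2500)/(172.8900−96.3900) = 0.6275. V = [p*·62.2500 + (1−p*)·14.2500]/1.01 = 50.2277. B = V − Δ·S = -45.7723.
The time-0 hedge costs 50.2277, which is the no-arbitrage price.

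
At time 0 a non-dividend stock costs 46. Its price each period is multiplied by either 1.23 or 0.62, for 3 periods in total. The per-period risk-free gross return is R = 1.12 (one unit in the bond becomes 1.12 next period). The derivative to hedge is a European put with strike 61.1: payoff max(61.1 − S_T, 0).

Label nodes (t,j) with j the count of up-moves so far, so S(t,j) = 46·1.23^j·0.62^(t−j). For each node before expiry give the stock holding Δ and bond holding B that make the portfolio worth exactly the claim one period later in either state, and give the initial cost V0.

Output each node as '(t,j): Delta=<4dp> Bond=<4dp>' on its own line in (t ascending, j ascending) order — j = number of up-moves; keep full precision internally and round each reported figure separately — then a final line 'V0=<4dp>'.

(0,0): Delta=-0.5324 Bond=31.5814
(1,0): Delta=-1.0000 Bond=48.7085
(1,1): Delta=-0.4805 Bond=32.4370
(2,0): Delta=-1.0000 Bond=54.5536
(2,1): Delta=-1.0000 Bond=54.5536
(2,2): Delta=-0.4229 Bond=32.3201
V0=7.0933

No-arbitrage ⇒ martingale measure with p* = (R−d)/(u−d) = 0.8197.
At expiry t=3: V(3,0)=50.1369, V(3,1)=39.3506, V(3,2)=17.9521, V(3,3)=0.0000
  t=2,j=0: stock 17.6824 → up 21.7494 (V=39.3506), down 10.9631 (V=50.1369). Price 36.8712; hedge Δ=-1.0000, bond B=54.5536.
  t=2,j=1: stock 35.0796 → up 43.1479 (V=17.9521), down 21.7494 (V=39.3506). Price 19.4740; hedge Δ=-1.0000, bond B=54.5536.
  t=2,j=2: stock 69.5934 → up 85.5999 (V=0.0000), down 43.1479 (V=17.9521). Price 2.8904; hedge Δ=-0.4229, bond B=32.3201.
  t=1,j=0: stock 28.5200 → up 35.0796 (V=19.4740), down 17.6824 (V=36.8712). Price 20.1885; hedge Δ=-1.0000, bond B=48.7085.
  t=1,j=1: stock 56.5800 → up 69.5934 (V=2.8904), down 35.0796 (V=19.4740). Price 5.2508; hedge Δ=-0.4805, bond B=32.4370.
  t=0,j=0: stock 46.0000 → up 56.5800 (V=5.2508), down 28.5200 (V=20.1885). Price 7.0933; hedge Δ=-0.5324, bond B=31.5814.
Root portfolio cost Δ·46+B reproduces V0=7.0933.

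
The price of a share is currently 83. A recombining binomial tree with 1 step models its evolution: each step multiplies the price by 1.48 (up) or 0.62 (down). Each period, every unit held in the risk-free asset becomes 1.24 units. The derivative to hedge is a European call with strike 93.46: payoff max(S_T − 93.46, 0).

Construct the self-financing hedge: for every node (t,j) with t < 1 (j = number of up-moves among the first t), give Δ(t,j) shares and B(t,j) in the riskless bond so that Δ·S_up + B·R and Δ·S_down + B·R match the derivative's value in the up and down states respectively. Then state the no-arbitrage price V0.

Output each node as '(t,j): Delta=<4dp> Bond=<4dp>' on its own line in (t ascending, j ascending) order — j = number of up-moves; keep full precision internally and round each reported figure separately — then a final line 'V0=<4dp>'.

(0,0): Delta=0.4116 Bond=-17.0814
V0=17.0814

Risk-neutral probability p* = (R−d)/(u−d) = (1.24−0.62)/(1.48−0.62) = 0.7209.
Terminal payoffs: V(1,0)=0.0000, V(1,1)=29.3800
(0,0): S=83.0000. Δ = (V_up−V_dn)/(S_up−S_dn) = (29.3800−0.0000)/(122.8400−51.4600) = 0.4116. V = [p*·29.3800 + (1−p*)·0.0000]/1.24 = 17.0814. B = V − Δ·S = -17.0814.
Each (Δ,B) replicates both successor values, so the strategy is self-financing and V0 is arbitrage-free.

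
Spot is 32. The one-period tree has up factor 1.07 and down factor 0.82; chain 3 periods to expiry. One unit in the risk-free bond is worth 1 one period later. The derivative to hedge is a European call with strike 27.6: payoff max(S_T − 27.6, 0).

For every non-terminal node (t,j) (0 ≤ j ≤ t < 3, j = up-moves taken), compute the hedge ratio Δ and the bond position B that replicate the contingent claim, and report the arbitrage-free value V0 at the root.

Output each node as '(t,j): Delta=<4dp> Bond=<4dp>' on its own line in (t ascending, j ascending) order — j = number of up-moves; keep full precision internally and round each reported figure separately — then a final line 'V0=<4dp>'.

(0,0): Delta=0.7166 Bond=-17.5376
(1,0): Delta=0.2680 Bond=-5.7674
(1,1): Delta=0.8503 Bond=-22.1149
(2,0): Delta=0.0000 Bond=0.0000
(2,1): Delta=0.3479 Bond=-8.0103
(2,2): Delta=1.0000 Bond=-27.6000
V0=5.3937

Under the risk-neutral measure, an up-move has probability p* = (R−d)/(u−d) = 0.7200 and values discount at R = 1.
Terminal values V(3,·): V(3,0)=0.0000, V(3,1)=0.0000, V(3,2)=2.4422, V(3,3)=11.6014
  t=2,j=0: stock 21.5168 → up 23.0230 (V=0.0000), down 17.6438 (V=0.0000). Price 0.0000; hedge Δ=0.0000, bond B=0.0000.
  t=2,j=1: stock 28.0768 → up 30.0422 (V=2.4422), down 23.0230 (V=0.0000). Price 1.7584; hedge Δ=0.3479, bond B=-8.0103.
  t=2,j=2: stock 36.6368 → up 39.2014 (V=11.6014), down 30.0422 (V=2.4422). Price 9.0368; hedge Δ=1.0000, bond B=-27.6000.
  t=1,j=0: stock 26.2400 → up 28.0768 (V=1.7584), down 21.5168 (V=0.0000). Price 1.2660; hedge Δ=0.2680, bond B=-5.7674.
  t=1,j=1: stock 34.2400 → up 36.6368 (V=9.0368), down 28.0768 (V=1.7584). Price 6.9988; hedge Δ=0.8503, bond B=-22.1149.
  t=0,j=0: stock 32.0000 → up 34.2400 (V=6.9988), down 26.2400 (V=1.2660). Price 5.3937; hedge Δ=0.7166, bond B=-17.5376.
Each (Δ,B) replicates both successor values, so the strategy is self-financing and V0 is arbitrage-free.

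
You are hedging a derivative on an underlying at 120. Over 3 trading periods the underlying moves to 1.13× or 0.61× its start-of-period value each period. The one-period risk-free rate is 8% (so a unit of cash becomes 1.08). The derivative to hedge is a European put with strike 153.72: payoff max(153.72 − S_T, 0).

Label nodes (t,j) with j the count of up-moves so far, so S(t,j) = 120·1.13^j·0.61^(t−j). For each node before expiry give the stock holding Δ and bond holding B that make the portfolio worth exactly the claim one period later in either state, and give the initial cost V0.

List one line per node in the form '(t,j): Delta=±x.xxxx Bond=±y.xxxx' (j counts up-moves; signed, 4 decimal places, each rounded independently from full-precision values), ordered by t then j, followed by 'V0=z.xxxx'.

(0,0): Delta=-0.7819 Bond=107.2482
(1,0): Delta=-1.0000 Bond=131.7901
(1,1): Delta=-0.7694 Bond=114.1300
(2,0): Delta=-1.0000 Bond=142.3333
(2,1): Delta=-1.0000 Bond=142.3333
(2,2): Delta=-0.7562 Bond=121.2314
V0=13.4155

Under the risk-neutral measure, an up-move has probability p* = (R−d)/(u−d) = 0.9038 and values discount at R = 1.08.
At expiry t=3: V(3,0)=126.4823, V(3,1)=103.2632, V(3,2)=60.2509, V(3,3)=0.0000
(2,0): S=44.6520. Δ = (V_up−V_dn)/(S_up−S_dn) = (103.2632−126.4823)/(50.4568−27.2377) = -1.0000. V = [p*·103.2632 + (1−p*)·126.4823]/1.08 = 97.6813. B = V − Δ·S = 142.3333.
(2,1): S=82.7160. Δ = (V_up−V_dn)/(S_up−S_dn) = (60.2509−103.2632)/(93.4691−50.4568) = -1.0000. V = [p*·60.2509 + (1−p*)·103.2632]/1.08 = 59.6173. B = V − Δ·S = 142.3333.
(2,2): S=153.2280. Δ = (V_up−V_dn)/(S_up−S_dn) = (0.0000−60.2509)/(173.1476−93.4691) = -0.7562. V = [p*·0.0000 + (1−p*)·60.2509]/1.08 = 5.3642. B = V − Δ·S = 121.2314.
(1,0): S=73.2000. Δ = (V_up−V_dn)/(S_up−S_dn) = (59.6173−97.6813)/(82.7160−44.6520) = -1.0000. V = [p*·59.6173 + (1−p*)·97.6813]/1.08 = 58.5901. B = V − Δ·S = 131.7901.
(1,1): S=135.6000. Δ = (V_up−V_dn)/(S_up−S_dn) = (5.3642−59.6173)/(153.2280−82.7160) = -0.7694. V = [p*·5.3642 + (1−p*)·59.6173]/1.08 = 9.7971. B = V − Δ·S = 114.1300.
(0,0): S=120.0000. Δ = (V_up−V_dn)/(S_up−S_dn) = (9.7971−58.5901)/(135.6000−73.2000) = -0.7819. V = [p*·9.7971 + (1−p*)·58.5901]/1.08 = 13.4155. B = V − Δ·S = 107.2482.
The time-0 hedge costs 13.4155, which is the no-arbitrage price.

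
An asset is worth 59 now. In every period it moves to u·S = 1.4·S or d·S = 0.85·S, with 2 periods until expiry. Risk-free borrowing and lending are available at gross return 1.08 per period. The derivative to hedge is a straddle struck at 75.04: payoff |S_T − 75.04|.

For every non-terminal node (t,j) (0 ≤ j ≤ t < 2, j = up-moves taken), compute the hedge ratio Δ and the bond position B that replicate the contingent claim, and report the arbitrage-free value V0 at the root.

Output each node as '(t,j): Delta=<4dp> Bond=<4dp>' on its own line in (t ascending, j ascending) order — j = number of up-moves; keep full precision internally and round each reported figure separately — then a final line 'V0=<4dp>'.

(0,0): Delta=-0.0311 Bond=19.3433
(1,0): Delta=-1.0000 Bond=69.4815
(1,1): Delta=0.7874 Bond=-46.7138
V0=17.5089

No-arbitrage ⇒ martingale measure with p* = (R−d)/(u−d) = 0.4182.
Terminal payoffs: V(2,0)=32.4125, V(2,1)=4.8300, V(2,2)=40.6000
Node (1,0) S=50.1500: V=(p*·4.8300+(1−p*)·32.4125)/1.08=19.3315; Δ=(4.8300−32.4125)/(70.2100−42.6275)=-1.0000; B=V−Δ·S=69.4815
Node (1,1) S=82.6000: V=(p*·40.6000+(1−p*)·4.8300)/1.08=18.3226; Δ=(40.6000−4.8300)/(115.6400−70.2100)=0.7874; B=V−Δ·S=-46.7138
Node (0,0) S=59.0000: V=(p*·18.3226+(1−p*)·19.3315)/1.08=17.5089; Δ=(18.3226−19.3315)/(82.6000−50.1500)=-0.0311; B=V−Δ·S=19.3433
The time-0 hedge costs 17.5089, which is the no-arbitrage price.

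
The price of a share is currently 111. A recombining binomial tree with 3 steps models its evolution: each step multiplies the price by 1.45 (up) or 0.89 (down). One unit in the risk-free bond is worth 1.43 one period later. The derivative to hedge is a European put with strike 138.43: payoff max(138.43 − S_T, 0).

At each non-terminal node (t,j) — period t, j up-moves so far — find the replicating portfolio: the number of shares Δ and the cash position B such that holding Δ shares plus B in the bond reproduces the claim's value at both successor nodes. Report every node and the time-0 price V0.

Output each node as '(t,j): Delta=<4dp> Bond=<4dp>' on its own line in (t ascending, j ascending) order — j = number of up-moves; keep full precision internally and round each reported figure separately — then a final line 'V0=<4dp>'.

Since d<R<u, set p* = (R−d)/(u−d) = 0.9643; price each node as the discounted p*-expectation of its children.
Payoff layer (t=3): V(3,0)=60.1784, V(3,1)=10.9415, V(3,2)=0.0000, V(3,3)=0.0000
(2,0): S=87.9231. Δ = (V_up−V_dn)/(S_up−S_dn) = (10.9415−60.1784)/(127.4885−78.2516) = -1.0000. V = [p*·10.9415 + (1−p*)·60.1784]/1.43 = 8.8811. B = V − Δ·S = 96.8042.
(2,1): S=143.2455. Δ = (V_up−V_dn)/(S_up−S_dn) = (0.0000−10.9415)/(207.7060−127.4885) = -0.1364. V = [p*·0.0000 + (1−p*)·10.9415]/1.43 = 0.2733. B = V − Δ·S = 19.8117.
(2,2): S=233.3775. Δ = (V_up−V_dn)/(S_up−S_dn) = (0.0000−0.0000)/(338.3974−207.7060) = 0.0000. V = [p*·0.0000 + (1−p*)·0.0000]/1.43 = 0.0000. B = V − Δ·S = 0.0000.
(1,0): S=98.7900. Δ = (V_up−V_dn)/(S_up−S_dn) = (0.2733−8.8811)/(143.2455−87.9231) = -0.1556. V = [p*·0.2733 + (1−p*)·8.8811]/1.43 = 0.4061. B = V − Δ·S = 15.7772.
(1,1): S=160.9500. Δ = (V_up−V_dn)/(S_up−S_dn) = (0.0000−0.2733)/(233.3775−143.2455) = -0.0030. V = [p*·0.0000 + (1−p*)·0.2733]/1.43 = 0.0068. B = V − Δ·S = 0.4948.
(0,0): S=111.0000. Δ = (V_up−V_dn)/(S_up−S_dn) = (0.0068−0.4061)/(160.9500−98.7900) = -0.0064. V = [p*·0.0068 + (1−p*)·0.4061]/1.43 = 0.0147. B = V − Δ·S = 0.7277.
The time-0 hedge costs 0.0147, which is the no-arbitrage price.

(0,0): Delta=-0.0064 Bond=0.7277
(1,0): Delta=-0.1556 Bond=15.7772
(1,1): Delta=-0.0030 Bond=0.4948
(2,0): Delta=-1.0000 Bond=96.8042
(2,1): Delta=-0.1364 Bond=19.8117
(2,2): Delta=0.0000 Bond=0.0000
V0=0.0147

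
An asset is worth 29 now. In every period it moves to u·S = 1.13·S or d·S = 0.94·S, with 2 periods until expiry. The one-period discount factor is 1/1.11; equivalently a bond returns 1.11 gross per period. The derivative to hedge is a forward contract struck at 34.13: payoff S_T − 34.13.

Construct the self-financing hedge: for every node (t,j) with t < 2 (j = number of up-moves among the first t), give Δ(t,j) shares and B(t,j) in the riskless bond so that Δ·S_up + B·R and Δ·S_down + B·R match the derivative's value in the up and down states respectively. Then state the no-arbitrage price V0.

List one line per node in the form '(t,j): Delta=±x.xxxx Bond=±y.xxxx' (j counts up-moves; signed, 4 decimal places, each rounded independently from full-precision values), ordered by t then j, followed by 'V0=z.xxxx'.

(0,0): Delta=1.0000 Bond=-27.7007
(1,0): Delta=1.0000 Bond=-30.7477
(1,1): Delta=1.0000 Bond=-30.7477
V0=1.2993

No-arbitrage ⇒ martingale measure with p* = (R−d)/(u−d) = 0.8947.
Terminal values V(2,·): V(2,0)=-8.5056, V(2,1)=-3.3262, V(2,2)=2.9001
  t=1,j=0: stock 27.2600 → up 30.8038 (V=-3.3262), down 25.6244 (V=-8.5056). Price -3.4877; hedge Δ=1.0000, bond B=-30.7477.
  t=1,j=1: stock 32.7700 → up 37.0301 (V=2.9001), down 30.8038 (V=-3.3262). Price 2.0223; hedge Δ=1.0000, bond B=-30.7477.
  t=0,j=0: stock 29.0000 → up 32.7700 (V=2.0223), down 27.2600 (V=-3.4877). Price 1.2993; hedge Δ=1.0000, bond B=-27.7007.
Check: Δ(0,0)·S0 + B(0,0) = 1.2993 = V0.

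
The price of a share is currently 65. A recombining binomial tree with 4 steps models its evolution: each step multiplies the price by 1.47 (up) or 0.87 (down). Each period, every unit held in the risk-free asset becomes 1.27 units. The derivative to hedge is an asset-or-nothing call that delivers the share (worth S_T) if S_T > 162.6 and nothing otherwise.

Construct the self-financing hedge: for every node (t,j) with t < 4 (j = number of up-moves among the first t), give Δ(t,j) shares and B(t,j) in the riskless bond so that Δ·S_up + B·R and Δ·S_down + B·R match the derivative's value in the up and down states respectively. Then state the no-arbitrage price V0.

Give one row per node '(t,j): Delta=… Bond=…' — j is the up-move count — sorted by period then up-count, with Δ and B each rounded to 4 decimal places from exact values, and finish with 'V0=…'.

Under the risk-neutral measure, an up-move has probability p* = (R−d)/(u−d) = 0.6667 and values discount at R = 1.27.
Terminal values V(4,·): V(4,0)=0.0000, V(4,1)=0.0000, V(4,2)=0.0000, V(4,3)=179.6324, V(4,4)=303.5168
Node (3,0) S=42.8027: V=(p*·0.0000+(1−p*)·0.0000)/1.27=0.0000; Δ=(0.0000−0.0000)/(62.9200−37.2383)=0.0000; B=V−Δ·S=0.0000
Node (3,1) S=72.3218: V=(p*·0.0000+(1−p*)·0.0000)/1.27=0.0000; Δ=(0.0000−0.0000)/(106.3130−62.9200)=0.0000; B=V−Δ·S=0.0000
Node (3,2) S=122.1989: V=(p*·179.6324+(1−p*)·0.0000)/1.27=94.2952; Δ=(179.6324−0.0000)/(179.6324−106.3130)=2.4500; B=V−Δ·S=-205.0921
Node (3,3) S=206.4740: V=(p*·303.5168+(1−p*)·179.6324)/1.27=206.4740; Δ=(303.5168−179.6324)/(303.5168−179.6324)=1.0000; B=V−Δ·S=0.0000
Node (2,0) S=49.1985: V=(p*·0.0000+(1−p*)·0.0000)/1.27=0.0000; Δ=(0.0000−0.0000)/(72.3218−42.8027)=0.0000; B=V−Δ·S=0.0000
Node (2,1) S=83.1285: V=(p*·94.2952+(1−p*)·0.0000)/1.27=49.4988; Δ=(94.2952−0.0000)/(122.1989−72.3218)=1.8906; B=V−Δ·S=-107.6599
Node (2,2) S=140.4585: V=(p*·206.4740+(1−p*)·94.2952)/1.27=133.1347; Δ=(206.4740−94.2952)/(206.4740−122.1989)=1.3311; B=V−Δ·S=-53.8299
Node (1,0) S=56.5500: V=(p*·49.4988+(1−p*)·0.0000)/1.27=25.9836; Δ=(49.4988−0.0000)/(83.1285−49.1985)=1.4589; B=V−Δ·S=-56.5144
Node (1,1) S=95.5500: V=(p*·133.1347+(1−p*)·49.4988)/1.27=82.8788; Δ=(133.1347−49.4988)/(140.4585−83.1285)=1.4589; B=V−Δ·S=-56.5144
Node (0,0) S=65.0000: V=(p*·82.8788+(1−p*)·25.9836)/1.27=50.3258; Δ=(82.8788−25.9836)/(95.5500−56.5500)=1.4589; B=V−Δ·S=-44.4995
Each (Δ,B) replicates both successor values, so the strategy is self-financing and V0 is arbitrage-free.

(0,0): Delta=1.4589 Bond=-44.4995
(1,0): Delta=1.4589 Bond=-56.5144
(1,1): Delta=1.4589 Bond=-56.5144
(2,0): Delta=0.0000 Bond=0.0000
(2,1): Delta=1.8906 Bond=-107.6599
(2,2): Delta=1.3311 Bond=-53.8299
(3,0): Delta=0.0000 Bond=0.0000
(3,1): Delta=0.0000 Bond=0.0000
(3,2): Delta=2.4500 Bond=-205.0921
(3,3): Delta=1.0000 Bond=0.0000
V0=50.3258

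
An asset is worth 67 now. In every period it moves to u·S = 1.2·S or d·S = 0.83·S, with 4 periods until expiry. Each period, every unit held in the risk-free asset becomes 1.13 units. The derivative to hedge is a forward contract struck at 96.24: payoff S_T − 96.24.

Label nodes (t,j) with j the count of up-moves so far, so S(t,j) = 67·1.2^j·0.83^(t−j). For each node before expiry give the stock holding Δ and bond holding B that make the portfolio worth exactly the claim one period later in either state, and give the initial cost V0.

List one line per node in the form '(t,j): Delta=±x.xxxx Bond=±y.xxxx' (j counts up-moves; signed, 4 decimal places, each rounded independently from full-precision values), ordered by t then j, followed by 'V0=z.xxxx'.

The replicating-portfolio and risk-neutral prices coincide; use p* = (1.13−0.83)/(1.2−0.83) = 0.8108 for the latter.
At expiry t=4: V(4,0)=-64.4429, V(4,1)=-50.2683, V(4,2)=-29.7749, V(4,3)=-0.1459, V(4,4)=42.6912
Node (3,0) S=38.3097: V=(p*·-50.2683+(1−p*)·-64.4429)/1.13=-46.8584; Δ=(-50.2683−-64.4429)/(45.9717−31.7971)=1.0000; B=V−Δ·S=-85.1681
Node (3,1) S=55.3876: V=(p*·-29.7749+(1−p*)·-50.2683)/1.13=-29.7806; Δ=(-29.7749−-50.2683)/(66.4651−45.9717)=1.0000; B=V−Δ·S=-85.1681
Node (3,2) S=80.0784: V=(p*·-0.1459+(1−p*)·-29.7749)/1.13=-5.0897; Δ=(-0.1459−-29.7749)/(96.0941−66.4651)=1.0000; B=V−Δ·S=-85.1681
Node (3,3) S=115.7760: V=(p*·42.6912+(1−p*)·-0.1459)/1.13=30.6079; Δ=(42.6912−-0.1459)/(138.9312−96.0941)=1.0000; B=V−Δ·S=-85.1681
Node (2,0) S=46.1563: V=(p*·-29.7806+(1−p*)·-46.8584)/1.13=-29.2137; Δ=(-29.7806−-46.8584)/(55.3876−38.3097)=1.0000; B=V−Δ·S=-75.3700
Node (2,1) S=66.7320: V=(p*·-5.0897+(1−p*)·-29.7806)/1.13=-8.6380; Δ=(-5.0897−-29.7806)/(80.0784−55.3876)=1.0000; B=V−Δ·S=-75.3700
Node (2,2) S=96.4800: V=(p*·30.6079+(1−p*)·-5.0897)/1.13=21.1100; Δ=(30.6079−-5.0897)/(115.7760−80.0784)=1.0000; B=V−Δ·S=-75.3700
Node (1,0) S=55.6100: V=(p*·-8.6380+(1−p*)·-29.2137)/1.13=-11.0891; Δ=(-8.6380−-29.2137)/(66.7320−46.1563)=1.0000; B=V−Δ·S=-66.6991
Node (1,1) S=80.4000: V=(p*·21.1100+(1−p*)·-8.6380)/1.13=13.7009; Δ=(21.1100−-8.6380)/(96.4800−66.7320)=1.0000; B=V−Δ·S=-66.6991
Node (0,0) S=67.0000: V=(p*·13.7009+(1−p*)·-11.0891)/1.13=7.9742; Δ=(13.7009−-11.0891)/(80.4000−55.6100)=1.0000; B=V−Δ·S=-59.0258
Check: Δ(0,0)·S0 + B(0,0) = 7.9742 = V0.

(0,0): Delta=1.0000 Bond=-59.0258
(1,0): Delta=1.0000 Bond=-66.6991
(1,1): Delta=1.0000 Bond=-66.6991
(2,0): Delta=1.0000 Bond=-75.3700
(2,1): Delta=1.0000 Bond=-75.3700
(2,2): Delta=1.0000 Bond=-75.3700
(3,0): Delta=1.0000 Bond=-85.1681
(3,1): Delta=1.0000 Bond=-85.1681
(3,2): Delta=1.0000 Bond=-85.1681
(3,3): Delta=1.0000 Bond=-85.1681
V0=7.9742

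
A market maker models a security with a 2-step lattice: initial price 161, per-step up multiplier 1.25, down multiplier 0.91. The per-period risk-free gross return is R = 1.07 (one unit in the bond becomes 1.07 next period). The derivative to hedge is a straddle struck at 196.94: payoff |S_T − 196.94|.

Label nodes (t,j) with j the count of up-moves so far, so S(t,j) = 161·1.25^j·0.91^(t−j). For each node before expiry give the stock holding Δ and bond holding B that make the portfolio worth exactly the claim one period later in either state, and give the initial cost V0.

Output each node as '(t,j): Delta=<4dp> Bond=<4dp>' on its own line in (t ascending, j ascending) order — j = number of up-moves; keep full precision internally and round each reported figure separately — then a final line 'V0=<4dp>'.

(0,0): Delta=-0.1223 Bond=51.8335
(1,0): Delta=-1.0000 Bond=184.0561
(1,1): Delta=0.5966 Bond=-89.2066
V0=32.1458

Risk-neutral probability p* = (R−d)/(u−d) = (1.07−0.91)/(1.25−0.91) = 0.4706.
Terminal payoffs: V(2,0)=63.6159, V(2,1)=13.8025, V(2,2)=54.6225
(1,0): S=146.5100. Δ = (V_up−V_dn)/(S_up−S_dn) = (13.8025−63.6159)/(183.1375−133.3241) = -1.0000. V = [p*·13.8025 + (1−p*)·63.6159]/1.07 = 37.5461. B = V − Δ·S = 184.0561.
(1,1): S=201.2500. Δ = (V_up−V_dn)/(S_up−S_dn) = (54.6225−13.8025)/(251.5625−183.1375) = 0.5966. V = [p*·54.6225 + (1−p*)·13.8025]/1.07 = 30.8523. B = V − Δ·S = -89.2066.
(0,0): S=161.0000. Δ = (V_up−V_dn)/(S_up−S_dn) = (30.8523−37.5461)/(201.2500−146.5100) = -0.1223. V = [p*·30.8523 + (1−p*)·37.5461]/1.07 = 32.1458. B = V − Δ·S = 51.8335.
The time-0 hedge costs 32.1458, which is the no-arbitrage price.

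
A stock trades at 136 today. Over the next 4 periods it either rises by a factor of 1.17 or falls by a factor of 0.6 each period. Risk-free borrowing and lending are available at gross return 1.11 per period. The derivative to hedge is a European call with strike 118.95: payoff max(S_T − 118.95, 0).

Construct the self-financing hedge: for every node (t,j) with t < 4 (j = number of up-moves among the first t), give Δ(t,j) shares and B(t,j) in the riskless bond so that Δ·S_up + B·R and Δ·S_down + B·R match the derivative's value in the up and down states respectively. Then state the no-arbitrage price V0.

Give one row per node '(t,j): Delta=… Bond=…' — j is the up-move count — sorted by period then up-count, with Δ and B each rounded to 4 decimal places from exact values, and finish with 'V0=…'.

The replicating-portfolio and risk-neutral prices coincide; use p* = (1.11−0.6)/(1.17−0.6) = 0.8947 for the latter.
Terminal values V(4,·): V(4,0)=0.0000, V(4,1)=0.0000, V(4,2)=0.0000, V(4,3)=11.7416, V(4,4)=135.8987
Node (3,0) S=29.3760: V=(p*·0.0000+(1−p*)·0.0000)/1.11=0.0000; Δ=(0.0000−0.0000)/(34.3699−17.6256)=0.0000; B=V−Δ·S=0.0000
Node (3,1) S=57.2832: V=(p*·0.0000+(1−p*)·0.0000)/1.11=0.0000; Δ=(0.0000−0.0000)/(67.0213−34.3699)=0.0000; B=V−Δ·S=0.0000
Node (3,2) S=111.7022: V=(p*·11.7416+(1−p*)·0.0000)/1.11=9.4646; Δ=(11.7416−0.0000)/(130.6916−67.0213)=0.1844; B=V−Δ·S=-11.1348
Node (3,3) S=217.8194: V=(p*·135.8987+(1−p*)·11.7416)/1.11=110.6572; Δ=(135.8987−11.7416)/(254.8487−130.6916)=1.0000; B=V−Δ·S=-107.1622
Node (2,0) S=48.9600: V=(p*·0.0000+(1−p*)·0.0000)/1.11=0.0000; Δ=(0.0000−0.0000)/(57.2832−29.3760)=0.0000; B=V−Δ·S=0.0000
Node (2,1) S=95.4720: V=(p*·9.4646+(1−p*)·0.0000)/1.11=7.6291; Δ=(9.4646−0.0000)/(111.7022−57.2832)=0.1739; B=V−Δ·S=-8.9754
Node (2,2) S=186.1704: V=(p*·110.6572+(1−p*)·9.4646)/1.11=90.0949; Δ=(110.6572−9.4646)/(217.8194−111.7022)=0.9536; B=V−Δ·S=-87.4361
Node (1,0) S=81.6000: V=(p*·7.6291+(1−p*)·0.0000)/1.11=6.1496; Δ=(7.6291−0.0000)/(95.4720−48.9600)=0.1640; B=V−Δ·S=-7.2348
Node (1,1) S=159.1200: V=(p*·90.0949+(1−p*)·7.6291)/1.11=73.3462; Δ=(90.0949−7.6291)/(186.1704−95.4720)=0.9092; B=V−Δ·S=-71.3307
Node (0,0) S=136.0000: V=(p*·73.3462+(1−p*)·6.1496)/1.11=59.7053; Δ=(73.3462−6.1496)/(159.1200−81.6000)=0.8668; B=V−Δ·S=-58.1835
Each (Δ,B) replicates both successor values, so the strategy is self-financing and V0 is arbitrage-free.

(0,0): Delta=0.8668 Bond=-58.1835
(1,0): Delta=0.1640 Bond=-7.2348
(1,1): Delta=0.9092 Bond=-71.3307
(2,0): Delta=0.0000 Bond=0.0000
(2,1): Delta=0.1739 Bond=-8.9754
(2,2): Delta=0.9536 Bond=-87.4361
(3,0): Delta=0.0000 Bond=0.0000
(3,1): Delta=0.0000 Bond=0.0000
(3,2): Delta=0.1844 Bond=-11.1348
(3,3): Delta=1.0000 Bond=-107.1622
V0=59.7053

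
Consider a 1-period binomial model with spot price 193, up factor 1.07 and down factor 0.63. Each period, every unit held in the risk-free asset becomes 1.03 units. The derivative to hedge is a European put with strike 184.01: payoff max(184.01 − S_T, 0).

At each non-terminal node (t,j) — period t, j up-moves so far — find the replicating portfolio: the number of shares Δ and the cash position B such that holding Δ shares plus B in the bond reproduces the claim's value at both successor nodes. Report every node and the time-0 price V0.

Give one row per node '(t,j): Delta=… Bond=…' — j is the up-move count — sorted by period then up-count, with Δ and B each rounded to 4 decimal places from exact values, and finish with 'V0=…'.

(0,0): Delta=-0.7350 Bond=147.3729
V0=5.5093

Since d<R<u, set p* = (R−d)/(u−d) = 0.9091; price each node as the discounted p*-expectation of its children.
Terminal values V(1,·): V(1,0)=62.4200, V(1,1)=0.0000
Node (0,0) S=193.0000: V=(p*·0.0000+(1−p*)·62.4200)/1.03=5.5093; Δ=(0.0000−62.4200)/(206.5100−121.5900)=-0.7350; B=V−Δ·S=147.3729
Each (Δ,B) replicates both successor values, so the strategy is self-financing and V0 is arbitrage-free.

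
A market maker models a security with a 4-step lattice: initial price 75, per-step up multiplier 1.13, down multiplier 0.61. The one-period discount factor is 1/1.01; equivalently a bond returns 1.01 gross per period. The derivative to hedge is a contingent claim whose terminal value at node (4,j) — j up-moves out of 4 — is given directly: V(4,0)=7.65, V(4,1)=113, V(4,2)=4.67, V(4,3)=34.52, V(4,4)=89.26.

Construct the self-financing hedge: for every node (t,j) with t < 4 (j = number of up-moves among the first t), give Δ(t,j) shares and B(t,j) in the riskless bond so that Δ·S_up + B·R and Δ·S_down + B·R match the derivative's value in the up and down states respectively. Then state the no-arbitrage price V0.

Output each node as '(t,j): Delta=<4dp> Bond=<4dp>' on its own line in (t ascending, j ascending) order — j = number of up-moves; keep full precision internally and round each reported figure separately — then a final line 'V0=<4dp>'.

(0,0): Delta=0.6253 Bond=2.0494
(1,0): Delta=-0.6258 Bond=59.3078
(1,1): Delta=0.8279 Bond=-15.1015
(2,0): Delta=-4.0267 Bond=154.8109
(2,1): Delta=-0.0750 Bond=31.4279
(2,2): Delta=0.9741 Bond=-29.2567
(3,0): Delta=11.9009 Bond=-114.7858
(3,1): Delta=-6.6061 Bond=237.7024
(3,2): Delta=0.9826 Bond=-30.0459
(3,3): Delta=0.9728 Bond=-29.4002
V0=48.9463

Since d<R<u, set p* = (R−d)/(u−d) = 0.7692; price each node as the discounted p*-expectation of its children.
Terminal values V(4,·): V(4,0)=7.6500, V(4,1)=113.0000, V(4,2)=4.6700, V(4,3)=34.5200, V(4,4)=89.2600
Node (3,0) S=17.0236: V=(p*·113.0000+(1−p*)·7.6500)/1.01=87.8104; Δ=(113.0000−7.6500)/(19.2366−10.3844)=11.9009; B=V−Δ·S=-114.7858
Node (3,1) S=31.5355: V=(p*·4.6700+(1−p*)·113.0000)/1.01=29.3755; Δ=(4.6700−113.0000)/(35.6351−19.2366)=-6.6061; B=V−Δ·S=237.7024
Node (3,2) S=58.4182: V=(p*·34.5200+(1−p*)·4.6700)/1.01=27.3580; Δ=(34.5200−4.6700)/(66.0125−35.6351)=0.9826; B=V−Δ·S=-30.0459
Node (3,3) S=108.2173: V=(p*·89.2600+(1−p*)·34.5200)/1.01=75.8690; Δ=(89.2600−34.5200)/(122.2855−66.0125)=0.9728; B=V−Δ·S=-29.4002
Node (2,0) S=27.9075: V=(p*·29.3755+(1−p*)·87.8104)/1.01=42.4361; Δ=(29.3755−87.8104)/(31.5355−17.0236)=-4.0267; B=V−Δ·S=154.8109
Node (2,1) S=51.6975: V=(p*·27.3580+(1−p*)·29.3755)/1.01=27.5481; Δ=(27.3580−29.3755)/(58.4182−31.5355)=-0.0750; B=V−Δ·S=31.4279
Node (2,2) S=95.7675: V=(p*·75.8690+(1−p*)·27.3580)/1.01=64.0338; Δ=(75.8690−27.3580)/(108.2173−58.4182)=0.9741; B=V−Δ·S=-29.2567
Node (1,0) S=45.7500: V=(p*·27.5481+(1−p*)·42.4361)/1.01=30.6770; Δ=(27.5481−42.4361)/(51.6975−27.9075)=-0.6258; B=V−Δ·S=59.3078
Node (1,1) S=84.7500: V=(p*·64.0338+(1−p*)·27.5481)/1.01=55.0634; Δ=(64.0338−27.5481)/(95.7675−51.6975)=0.8279; B=V−Δ·S=-15.1015
Node (0,0) S=75.0000: V=(p*·55.0634+(1−p*)·30.6770)/1.01=48.9463; Δ=(55.0634−30.6770)/(84.7500−45.7500)=0.6253; B=V−Δ·S=2.0494
Each (Δ,B) replicates both successor values, so the strategy is self-financing and V0 is arbitrage-free.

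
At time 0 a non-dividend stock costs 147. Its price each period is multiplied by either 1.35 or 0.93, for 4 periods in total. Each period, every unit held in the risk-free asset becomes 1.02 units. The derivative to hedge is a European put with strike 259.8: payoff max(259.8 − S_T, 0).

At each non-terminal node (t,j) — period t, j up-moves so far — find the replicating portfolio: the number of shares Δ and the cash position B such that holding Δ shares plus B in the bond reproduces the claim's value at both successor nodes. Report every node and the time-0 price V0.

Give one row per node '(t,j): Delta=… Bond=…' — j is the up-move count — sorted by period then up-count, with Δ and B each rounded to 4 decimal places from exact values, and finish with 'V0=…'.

(0,0): Delta=-0.8507 Bond=220.7024
(1,0): Delta=-0.9412 Bond=237.4802
(1,1): Delta=-0.6223 Bond=179.7827
(2,0): Delta=-1.0000 Bond=249.7116
(2,1): Delta=-0.7925 Bond=214.7963
(2,2): Delta=-0.1923 Bond=68.1791
(3,0): Delta=-1.0000 Bond=254.7059
(3,1): Delta=-1.0000 Bond=254.7059
(3,2): Delta=-0.2684 Bond=88.5088
(3,3): Delta=0.0000 Bond=0.0000
V0=95.6473

No-arbitrage ⇒ martingale measure with p* = (R−d)/(u−d) = 0.2143.
Terminal values V(4,·): V(4,0)=149.8364, V(4,1)=100.1754, V(4,2)=28.0868, V(4,3)=0.0000, V(4,4)=0.0000
  t=3,j=0: stock 118.2405 → up 159.6246 (V=100.1754), down 109.9636 (V=149.8364). Price 136.4654; hedge Δ=-1.0000, bond B=254.7059.
  t=3,j=1: stock 171.6394 → up 231.7132 (V=28.0868), down 159.6246 (V=100.1754). Price 83.0665; hedge Δ=-1.0000, bond B=254.7059.
  t=3,j=2: stock 249.1540 → up 336.3579 (V=0.0000), down 231.7132 (V=28.0868). Price 21.6355; hedge Δ=-0.2684, bond B=88.5088.
  t=3,j=3: stock 361.6751 → up 488.2614 (V=0.0000), down 336.3579 (V=0.0000). Price 0.0000; hedge Δ=0.0000, bond B=0.0000.
  t=2,j=0: stock 127.1403 → up 171.6394 (V=83.0665), down 118.2405 (V=136.4654). Price 122.5713; hedge Δ=-1.0000, bond B=249.7116.
  t=2,j=1: stock 184.5585 → up 249.1540 (V=21.6355), down 171.6394 (V=83.0665). Price 68.5321; hedge Δ=-0.7925, bond B=214.7963.
  t=2,j=2: stock 267.9075 → up 361.6751 (V=0.0000), down 249.1540 (V=21.6355). Price 16.6660; hedge Δ=-0.1923, bond B=68.1791.
  t=1,j=0: stock 136.7100 → up 184.5585 (V=68.5321), down 127.1403 (V=122.5713). Price 108.8152; hedge Δ=-0.9412, bond B=237.4802.
  t=1,j=1: stock 198.4500 → up 267.9075 (V=16.6660), down 184.5585 (V=68.5321). Price 56.2921; hedge Δ=-0.6223, bond B=179.7827.
  t=0,j=0: stock 147.0000 → up 198.4500 (V=56.2921), down 136.7100 (V=108.8152). Price 95.6473; hedge Δ=-0.8507, bond B=220.7024.
Check: Δ(0,0)·S0 + B(0,0) = 95.6473 = V0.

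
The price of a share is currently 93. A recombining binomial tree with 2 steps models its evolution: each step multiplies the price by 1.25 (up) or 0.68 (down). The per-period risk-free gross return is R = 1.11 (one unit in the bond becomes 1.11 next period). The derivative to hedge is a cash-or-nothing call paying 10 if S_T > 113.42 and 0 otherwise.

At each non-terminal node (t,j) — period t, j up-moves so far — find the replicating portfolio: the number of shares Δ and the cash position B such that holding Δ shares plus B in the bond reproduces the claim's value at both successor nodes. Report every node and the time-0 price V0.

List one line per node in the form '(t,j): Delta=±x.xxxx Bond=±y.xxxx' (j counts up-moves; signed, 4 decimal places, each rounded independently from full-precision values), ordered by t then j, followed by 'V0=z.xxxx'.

(0,0): Delta=0.1282 Bond=-7.3044
(1,0): Delta=0.0000 Bond=0.0000
(1,1): Delta=0.1509 Bond=-10.7476
V0=4.6189

No-arbitrage ⇒ martingale measure with p* = (R−d)/(u−d) = 0.7544.
Terminal payoffs: V(2,0)=0.0000, V(2,1)=0.0000, V(2,2)=10.0000
Node (1,0) S=63.2400: V=(p*·0.0000+(1−p*)·0.0000)/1.11=0.0000; Δ=(0.0000−0.0000)/(79.0500−43.0032)=0.0000; B=V−Δ·S=0.0000
Node (1,1) S=116.2500: V=(p*·10.0000+(1−p*)·0.0000)/1.11=6.7963; Δ=(10.0000−0.0000)/(145.3125−79.0500)=0.1509; B=V−Δ·S=-10.7476
Node (0,0) S=93.0000: V=(p*·6.7963+(1−p*)·0.0000)/1.11=4.6189; Δ=(6.7963−0.0000)/(116.2500−63.2400)=0.1282; B=V−Δ·S=-7.3044
The time-0 hedge costs 4.6189, which is the no-arbitrage price.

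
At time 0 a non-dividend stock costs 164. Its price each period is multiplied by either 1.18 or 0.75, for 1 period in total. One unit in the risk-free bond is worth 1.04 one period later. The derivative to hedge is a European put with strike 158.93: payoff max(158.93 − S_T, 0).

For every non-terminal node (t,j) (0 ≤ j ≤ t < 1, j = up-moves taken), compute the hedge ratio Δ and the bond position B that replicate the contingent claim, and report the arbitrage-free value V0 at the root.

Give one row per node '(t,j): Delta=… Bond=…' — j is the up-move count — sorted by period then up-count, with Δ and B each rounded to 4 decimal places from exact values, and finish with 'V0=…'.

Risk-neutral probability p* = (R−d)/(u−d) = (1.04−0.75)/(1.18−0.75) = 0.6744.
Terminal values V(1,·): V(1,0)=35.9300, V(1,1)=0.0000
(0,0): S=164.0000. Δ = (V_up−V_dn)/(S_up−S_dn) = (0.0000−35.9300)/(193.5200−123.0000) = -0.5095. V = [p*·0.0000 + (1−p*)·35.9300]/1.04 = 11.2482. B = V − Δ·S = 94.8064.
Each (Δ,B) replicates both successor values, so the strategy is self-financing and V0 is arbitrage-free.

(0,0): Delta=-0.5095 Bond=94.8064
V0=11.2482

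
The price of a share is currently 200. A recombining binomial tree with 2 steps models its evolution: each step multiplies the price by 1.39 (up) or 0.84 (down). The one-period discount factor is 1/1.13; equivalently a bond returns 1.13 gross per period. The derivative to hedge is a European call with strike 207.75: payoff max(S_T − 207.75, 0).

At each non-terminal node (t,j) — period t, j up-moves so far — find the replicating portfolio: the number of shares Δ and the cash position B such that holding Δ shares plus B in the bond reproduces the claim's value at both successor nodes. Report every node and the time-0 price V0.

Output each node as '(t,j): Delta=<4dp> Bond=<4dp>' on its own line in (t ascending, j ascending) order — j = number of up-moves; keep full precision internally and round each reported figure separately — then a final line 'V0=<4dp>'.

Under the risk-neutral measure, an up-move has probability p* = (R−d)/(u−d) = 0.5273 and values discount at R = 1.13.
Terminal payoffs: V(2,0)=0.0000, V(2,1)=25.7700, V(2,2)=178.6700
(1,0): S=168.0000. Δ = (V_up−V_dn)/(S_up−S_dn) = (25.7700−0.0000)/(233.5200−141.1200) = 0.2789. V = [p*·25.7700 + (1−p*)·0.0000]/1.13 = 12.0246. B = V − Δ·S = -34.8299.
(1,1): S=278.0000. Δ = (V_up−V_dn)/(S_up−S_dn) = (178.6700−25.7700)/(386.4200−233.5200) = 1.0000. V = [p*·178.6700 + (1−p*)·25.7700]/1.13 = 94.1504. B = V − Δ·S = -183.8496.
(0,0): S=200.0000. Δ = (V_up−V_dn)/(S_up−S_dn) = (94.1504−12.0246)/(278.0000−168.0000) = 0.7466. V = [p*·94.1504 + (1−p*)·12.0246]/1.13 = 48.9622. B = V − Δ·S = -100.3574.
Check: Δ(0,0)·S0 + B(0,0) = 48.9622 = V0.

(0,0): Delta=0.7466 Bond=-100.3574
(1,0): Delta=0.2789 Bond=-34.8299
(1,1): Delta=1.0000 Bond=-183.8496
V0=48.9622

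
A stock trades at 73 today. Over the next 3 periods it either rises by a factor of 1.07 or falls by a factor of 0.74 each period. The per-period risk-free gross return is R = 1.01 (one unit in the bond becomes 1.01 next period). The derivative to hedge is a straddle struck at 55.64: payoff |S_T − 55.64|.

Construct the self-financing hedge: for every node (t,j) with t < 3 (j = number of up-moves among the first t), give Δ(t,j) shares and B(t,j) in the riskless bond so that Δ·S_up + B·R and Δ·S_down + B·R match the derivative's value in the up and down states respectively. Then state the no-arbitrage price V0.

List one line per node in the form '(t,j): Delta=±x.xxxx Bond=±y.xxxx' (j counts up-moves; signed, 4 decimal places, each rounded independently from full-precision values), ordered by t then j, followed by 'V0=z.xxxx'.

(0,0): Delta=0.6529 Bond=-26.3380
(1,0): Delta=-0.4358 Bond=32.2146
(1,1): Delta=0.8203 Bond=-39.6716
(2,0): Delta=-1.0000 Bond=55.0891
(2,1): Delta=-0.3491 Bond=27.5251
(2,2): Delta=1.0000 Bond=-55.0891
V0=21.3271

Under the risk-neutral measure, an up-move has probability p* = (R−d)/(u−d) = 0.8182 and values discount at R = 1.01.
Terminal payoffs: V(3,0)=26.0586, V(3,1)=12.8670, V(3,2)=6.2075, V(3,3)=33.7881
(2,0): S=39.9748. Δ = (V_up−V_dn)/(S_up−S_dn) = (12.8670−26.0586)/(42.7730−29.5814) = -1.0000. V = [p*·12.8670 + (1−p*)·26.0586]/1.01 = 15.1143. B = V − Δ·S = 55.0891.
(2,1): S=57.8014. Δ = (V_up−V_dn)/(S_up−S_dn) = (6.2075−12.8670)/(61.8475−42.7730) = -0.3491. V = [p*·6.2075 + (1−p*)·12.8670]/1.01 = 7.3449. B = V − Δ·S = 27.5251.
(2,2): S=83.5777. Δ = (V_up−V_dn)/(S_up−S_dn) = (33.7881−6.2075)/(89.4281−61.8475) = 1.0000. V = [p*·33.7881 + (1−p*)·6.2075]/1.01 = 28.4886. B = V − Δ·S = -55.0891.
(1,0): S=54.0200. Δ = (V_up−V_dn)/(S_up−S_dn) = (7.3449−15.1143)/(57.8014−39.9748) = -0.4358. V = [p*·7.3449 + (1−p*)·15.1143]/1.01 = 8.6708. B = V − Δ·S = 32.2146.
(1,1): S=78.1100. Δ = (V_up−V_dn)/(S_up−S_dn) = (28.4886−7.3449)/(83.5777−57.8014) = 0.8203. V = [p*·28.4886 + (1−p*)·7.3449]/1.01 = 24.4003. B = V − Δ·S = -39.6716.
(0,0): S=73.0000. Δ = (V_up−V_dn)/(S_up−S_dn) = (24.4003−8.6708)/(78.1100−54.0200) = 0.6529. V = [p*·24.4003 + (1−p*)·8.6708]/1.01 = 21.3271. B = V − Δ·S = -26.3380.
Self-financing check: at every node Δ·S+B equals the discounted successor values.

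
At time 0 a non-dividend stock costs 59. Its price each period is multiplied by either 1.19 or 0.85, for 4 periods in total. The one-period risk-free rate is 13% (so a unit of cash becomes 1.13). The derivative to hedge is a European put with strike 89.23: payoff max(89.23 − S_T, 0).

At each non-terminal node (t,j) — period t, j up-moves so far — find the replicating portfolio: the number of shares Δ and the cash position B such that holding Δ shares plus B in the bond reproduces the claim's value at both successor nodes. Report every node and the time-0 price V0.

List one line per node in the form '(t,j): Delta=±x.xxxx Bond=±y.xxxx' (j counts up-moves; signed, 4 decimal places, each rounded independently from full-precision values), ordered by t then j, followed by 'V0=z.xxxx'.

Since d<R<u, set p* = (R−d)/(u−d) = 0.8235; price each node as the discounted p*-expectation of its children.
Payoff layer (t=4): V(4,0)=58.4316, V(4,1)=46.1123, V(4,2)=28.8652, V(4,3)=4.7193, V(4,4)=0.0000
  t=3,j=0: stock 36.2334 → up 43.1177 (V=46.1123), down 30.7984 (V=58.4316). Price 42.7312; hedge Δ=-1.0000, bond B=78.9646.
  t=3,j=1: stock 50.7267 → up 60.3648 (V=28.8652), down 43.1177 (V=46.1123). Price 28.2379; hedge Δ=-1.0000, bond B=78.9646.
  t=3,j=2: stock 71.0174 → up 84.5107 (V=4.7193), down 60.3648 (V=28.8652). Price 7.9472; hedge Δ=-1.0000, bond B=78.9646.
  t=3,j=3: stock 99.4244 → up 118.3150 (V=0.0000), down 84.5107 (V=4.7193). Price 0.7370; hedge Δ=-0.1396, bond B=14.6172.
  t=2,j=0: stock 42.6275 → up 50.7267 (V=28.2379), down 36.2334 (V=42.7312). Price 27.2527; hedge Δ=-1.0000, bond B=69.8802.
  t=2,j=1: stock 59.6785 → up 71.0174 (V=7.9472), down 50.7267 (V=28.2379). Price 10.2017; hedge Δ=-1.0000, bond B=69.8802.
  t=2,j=2: stock 83.5499 → up 99.4244 (V=0.7370), down 71.0174 (V=7.9472). Price 1.7782; hedge Δ=-0.2538, bond B=22.9846.
  t=1,j=0: stock 50.1500 → up 59.6785 (V=10.2017), down 42.6275 (V=27.2527). Price 11.6909; hedge Δ=-1.0000, bond B=61.8409.
  t=1,j=1: stock 70.2100 → up 83.5499 (V=1.7782), down 59.6785 (V=10.2017). Price 2.8891; hedge Δ=-0.3529, bond B=27.6640.
  t=0,j=0: stock 59.0000 → up 70.2100 (V=2.8891), down 50.1500 (V=11.6909). Price 3.9313; hedge Δ=-0.4388, bond B=29.8188.
Self-financing check: at every node Δ·S+B equals the discounted successor values.

(0,0): Delta=-0.4388 Bond=29.8188
(1,0): Delta=-1.0000 Bond=61.8409
(1,1): Delta=-0.3529 Bond=27.6640
(2,0): Delta=-1.0000 Bond=69.8802
(2,1): Delta=-1.0000 Bond=69.8802
(2,2): Delta=-0.2538 Bond=22.9846
(3,0): Delta=-1.0000 Bond=78.9646
(3,1): Delta=-1.0000 Bond=78.9646
(3,2): Delta=-1.0000 Bond=78.9646
(3,3): Delta=-0.1396 Bond=14.6172
V0=3.9313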